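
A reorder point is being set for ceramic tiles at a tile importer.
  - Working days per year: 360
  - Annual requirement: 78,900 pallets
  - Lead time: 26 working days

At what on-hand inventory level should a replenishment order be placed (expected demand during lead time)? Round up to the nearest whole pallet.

5,699 pallets

Daily demand d = 78,900 / 360 = 219.167 pallets/day
Demand during lead time = 219.167 × 26 = 5,698.33
Reorder point = 5,698.33 → round up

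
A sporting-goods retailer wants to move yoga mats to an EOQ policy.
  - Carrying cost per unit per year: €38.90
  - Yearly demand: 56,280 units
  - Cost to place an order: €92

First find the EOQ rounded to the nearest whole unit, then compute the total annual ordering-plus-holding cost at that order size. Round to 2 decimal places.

€20,070.62

Q* = √(2·D·S / H) = √(2·56,280·92 / 38.9) = √266,208.7 ≈ 515.95 → Q = 516 units
Annual ordering cost = (D/Q)·S = (56,280/516) × 92 = €10,034.42
Annual holding cost  = (Q/2)·H = (516/2) × 38.9 = €10,036.20
Total = €10,034.42 + €10,036.20 = €20,070.62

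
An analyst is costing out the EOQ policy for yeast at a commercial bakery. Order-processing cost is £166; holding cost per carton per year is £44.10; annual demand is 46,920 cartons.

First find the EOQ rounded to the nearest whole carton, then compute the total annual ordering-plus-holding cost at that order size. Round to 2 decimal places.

£26,210.02

Q* = √(2·D·S / H) = √(2·46,920·166 / 44.1) = √353,229.9 ≈ 594.33 → Q = 594 cartons
Ordering: D/Q × S = 46,920/594 × £166 = £13,112.32
Holding:  Q/2 × H = 594/2 × £44.1 = £13,097.70
Total = £13,112.32 + £13,097.70 = £26,210.02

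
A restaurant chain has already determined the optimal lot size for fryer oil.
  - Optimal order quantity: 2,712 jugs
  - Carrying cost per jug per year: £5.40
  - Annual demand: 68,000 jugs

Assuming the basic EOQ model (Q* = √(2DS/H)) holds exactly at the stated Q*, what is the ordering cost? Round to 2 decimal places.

£292.03

Since Q* = (2DS/H)^½, squaring gives Q*²·H = 2DS.
S = Q²H / (2D) = 2,712² × 5.4 / (2 × 68,000) = 292.0345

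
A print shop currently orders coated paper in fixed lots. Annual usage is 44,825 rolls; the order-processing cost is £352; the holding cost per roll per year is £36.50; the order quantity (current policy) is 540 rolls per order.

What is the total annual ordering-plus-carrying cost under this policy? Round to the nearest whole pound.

Orders/yr = 44,825/540 = 83.009; ordering cost = 83.009 × £352 = £29,219.26
Average inventory = 540/2 = 270; holding cost = 270 × £36.5 = £9,855.00
Total = £29,219.26 + £9,855.00 = £39,074.26

£39,074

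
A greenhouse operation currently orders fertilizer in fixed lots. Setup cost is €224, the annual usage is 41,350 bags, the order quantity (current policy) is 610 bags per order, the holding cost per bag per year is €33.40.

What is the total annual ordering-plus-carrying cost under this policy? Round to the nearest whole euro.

€25,371

Orders/yr = 41,350/610 = 67.787; ordering cost = 67.787 × €224 = €15,184.26
Average inventory = 610/2 = 305; holding cost = 305 × €33.4 = €10,187.00
Total = €15,184.26 + €10,187.00 = €25,371.26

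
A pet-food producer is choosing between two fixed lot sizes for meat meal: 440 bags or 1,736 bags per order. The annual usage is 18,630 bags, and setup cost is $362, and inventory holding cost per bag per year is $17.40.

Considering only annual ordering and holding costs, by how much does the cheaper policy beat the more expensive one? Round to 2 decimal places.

$167.38

TC(Q) = (D/Q)S + (Q/2)H
TC(440) = (18,630/440)×362 + (440/2)×17.4 = $19,155.41
TC(1,736) = (18,630/1,736)×362 + (1,736/2)×17.4 = $18,988.03
Lots of 1,736 are cheaper by $167.38.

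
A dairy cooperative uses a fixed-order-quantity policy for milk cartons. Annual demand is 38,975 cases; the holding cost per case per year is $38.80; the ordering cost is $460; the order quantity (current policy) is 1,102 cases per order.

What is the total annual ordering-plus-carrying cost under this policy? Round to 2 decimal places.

$37,647.86

Ordering: D/Q × S = 38,975/1,102 × $460 = $16,269.06
Holding:  Q/2 × H = 1,102/2 × $38.8 = $21,378.80
Total = $16,269.06 + $21,378.80 = $37,647.86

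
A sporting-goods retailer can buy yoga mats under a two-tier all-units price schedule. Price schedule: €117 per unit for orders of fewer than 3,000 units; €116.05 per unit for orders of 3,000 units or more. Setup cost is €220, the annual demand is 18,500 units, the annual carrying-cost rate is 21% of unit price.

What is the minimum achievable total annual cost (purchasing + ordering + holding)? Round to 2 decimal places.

€2,178,642.13

H₁ = 21%×€117 = €24.5700;  H₂ = 21%×€116.05 = €24.3705
EOQ₁ = √(2×18,500×220/24.5700) = 575.59  (< 3,000, feasible at tier 1)
EOQ₂ = √(2×18,500×220/24.3705) = 577.94  (< 3,000 → use Q = 3,000 at tier-2 price)
TC(tier 1 (EOQ₁), Q≈575.6) = €2,178,642.13
TC(tier 2, Q≈3,000.0) = €2,184,837.42
Minimum at tier 1 (EOQ₁): €2,178,642.13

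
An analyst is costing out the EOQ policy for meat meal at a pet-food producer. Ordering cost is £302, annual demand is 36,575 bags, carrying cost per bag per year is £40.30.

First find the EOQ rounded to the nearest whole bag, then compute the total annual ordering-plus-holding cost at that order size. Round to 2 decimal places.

EOQ = √(2DS/H) = √(2 × 36,575 × 302 / 40.3)
    = √(548,171.22) ≈ 740.39 → Q = 740 bags
Annual ordering cost = (D/Q)·S = (36,575/740) × 302 = £14,926.55
Annual holding cost  = (Q/2)·H = (740/2) × 40.3 = £14,911.00
Total = £14,926.55 + £14,911.00 = £29,837.55

£29,837.55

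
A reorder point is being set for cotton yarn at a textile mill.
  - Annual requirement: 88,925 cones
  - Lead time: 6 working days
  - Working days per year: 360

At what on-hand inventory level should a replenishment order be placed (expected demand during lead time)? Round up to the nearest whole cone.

Daily demand d = 88,925 / 360 = 247.014 cones/day
Demand during lead time = 247.014 × 6 = 1,482.08
Reorder point = 1,482.08 → round up

1,483 cones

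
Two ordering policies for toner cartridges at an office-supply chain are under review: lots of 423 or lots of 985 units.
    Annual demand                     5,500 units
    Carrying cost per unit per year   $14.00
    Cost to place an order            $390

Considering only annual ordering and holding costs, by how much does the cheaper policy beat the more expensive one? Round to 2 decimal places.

TC(Q) = (D/Q)S + (Q/2)H
TC(423) = (5,500/423)×390 + (423/2)×14 = $8,031.92
TC(985) = (5,500/985)×390 + (985/2)×14 = $9,072.66
Lots of 423 are cheaper by $1,040.74.

$1,040.74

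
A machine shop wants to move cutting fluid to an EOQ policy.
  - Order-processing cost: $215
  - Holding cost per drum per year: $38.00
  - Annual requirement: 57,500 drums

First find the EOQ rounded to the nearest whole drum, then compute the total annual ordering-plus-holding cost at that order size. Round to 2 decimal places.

EOQ = √(2DS/H) = √(2 × 57,500 × 215 / 38)
    = √(650,657.89) ≈ 806.63 → Q = 807 drums
Annual ordering cost = (D/Q)·S = (57,500/807) × 215 = $15,319.08
Annual holding cost  = (Q/2)·H = (807/2) × 38 = $15,333.00
Total = $15,319.08 + $15,333.00 = $30,652.08

$30,652.08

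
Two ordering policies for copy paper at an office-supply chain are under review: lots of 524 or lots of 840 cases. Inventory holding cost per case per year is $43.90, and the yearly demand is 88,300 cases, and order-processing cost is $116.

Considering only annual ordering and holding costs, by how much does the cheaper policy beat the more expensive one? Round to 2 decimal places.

$417.32

For each Q, cost = (D/Q)·S + (Q/2)·H.
TC(524) = (88,300/524)×116 + (524/2)×43.9 = $31,049.13
TC(840) = (88,300/840)×116 + (840/2)×43.9 = $30,631.81
|ΔTC| = |$31,049.13 − $30,631.81| = $417.32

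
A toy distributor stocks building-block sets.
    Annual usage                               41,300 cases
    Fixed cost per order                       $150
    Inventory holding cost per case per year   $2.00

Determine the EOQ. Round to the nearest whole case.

2,489 cases

Q* = √(2·D·S / H) = √(2·41,300·150 / 2) = √6,195,000.0 ≈ 2,488.98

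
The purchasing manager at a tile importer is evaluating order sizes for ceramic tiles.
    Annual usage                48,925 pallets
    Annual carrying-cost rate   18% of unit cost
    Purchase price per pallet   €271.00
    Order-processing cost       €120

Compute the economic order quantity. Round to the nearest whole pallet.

H = i·C = 0.18 × €271 = €48.7800 per pallet-year
2DS/H = 2·48,925·120/48.78 = 240,713.41
EOQ = √240,713.41 ≈ 490.63

491 pallets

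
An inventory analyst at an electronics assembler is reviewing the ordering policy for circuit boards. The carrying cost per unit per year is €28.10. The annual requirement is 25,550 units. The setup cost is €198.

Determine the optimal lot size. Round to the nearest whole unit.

Optimal lot size Q* = (2 × 25,550 × €198 / €28.1)^½ ≈ 600.05

600 units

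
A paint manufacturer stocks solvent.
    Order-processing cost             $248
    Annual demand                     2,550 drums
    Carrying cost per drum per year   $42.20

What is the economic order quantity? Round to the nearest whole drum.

173 drums

2DS/H = 2·2,550·248/42.2 = 29,971.56
EOQ = √29,971.56 ≈ 173.12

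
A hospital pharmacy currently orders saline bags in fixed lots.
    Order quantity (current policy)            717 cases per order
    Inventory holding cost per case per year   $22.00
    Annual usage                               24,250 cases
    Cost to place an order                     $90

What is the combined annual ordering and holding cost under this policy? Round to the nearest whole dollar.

$10,931

Orders/yr = 24,250/717 = 33.821; ordering cost = 33.821 × $90 = $3,043.93
Average inventory = 717/2 = 358.5; holding cost = 358.5 × $22 = $7,887.00
Total = $3,043.93 + $7,887.00 = $10,930.93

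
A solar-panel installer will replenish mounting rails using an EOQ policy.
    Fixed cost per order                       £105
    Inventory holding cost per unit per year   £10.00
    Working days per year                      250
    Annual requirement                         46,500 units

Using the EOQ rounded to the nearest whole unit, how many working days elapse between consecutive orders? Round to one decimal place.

5.3 days

Optimal lot size Q* = (2 × 46,500 × £105 / £10)^½ ≈ 988.18 → Q = 988 units
Days between orders = 250 / (D/Q) = 250 / 47.065 ≈ 5.312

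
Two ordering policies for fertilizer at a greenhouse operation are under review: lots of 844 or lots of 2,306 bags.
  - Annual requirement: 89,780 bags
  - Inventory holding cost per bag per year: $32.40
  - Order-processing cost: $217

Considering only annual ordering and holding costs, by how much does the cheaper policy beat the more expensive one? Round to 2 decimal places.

$9,049.66

Annual cost at Q: ordering D·S/Q plus holding Q·H/2.
TC(844) = (89,780/844)×217 + (844/2)×32.4 = $36,756.05
TC(2,306) = (89,780/2,306)×217 + (2,306/2)×32.4 = $45,805.71
Lots of 844 are cheaper by $9,049.66.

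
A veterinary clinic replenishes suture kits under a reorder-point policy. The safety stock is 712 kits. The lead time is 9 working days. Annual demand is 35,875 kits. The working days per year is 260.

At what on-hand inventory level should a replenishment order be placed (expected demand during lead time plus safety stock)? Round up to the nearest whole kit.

1,954 kits

Daily demand d = 35,875 / 260 = 137.981 kits/day
Demand during lead time = 137.981 × 9 = 1,241.83
Reorder point = 1,241.83 + 712 = 1,953.83 → round up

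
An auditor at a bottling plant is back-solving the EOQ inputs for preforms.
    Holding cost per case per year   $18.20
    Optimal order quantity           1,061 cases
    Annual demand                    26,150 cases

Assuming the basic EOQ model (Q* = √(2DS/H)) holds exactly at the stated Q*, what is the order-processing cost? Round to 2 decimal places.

$391.74

EOQ relation: Q² = 2DS/H, so rearrange for the unknown.
S = Q²H / (2D) = 1,061² × 18.2 / (2 × 26,150) = 391.7423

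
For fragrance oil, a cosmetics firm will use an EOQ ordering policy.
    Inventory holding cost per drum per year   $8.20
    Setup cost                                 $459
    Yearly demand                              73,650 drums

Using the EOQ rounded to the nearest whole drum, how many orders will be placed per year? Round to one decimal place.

25.7 orders per year

Q* = √(2·D·S / H) = √(2·73,650·459 / 8.2) = √8,245,207.3 ≈ 2,871.45 → Q = 2,871
N = D/Q = 73,650/2,871 ≈ 25.653 orders/yr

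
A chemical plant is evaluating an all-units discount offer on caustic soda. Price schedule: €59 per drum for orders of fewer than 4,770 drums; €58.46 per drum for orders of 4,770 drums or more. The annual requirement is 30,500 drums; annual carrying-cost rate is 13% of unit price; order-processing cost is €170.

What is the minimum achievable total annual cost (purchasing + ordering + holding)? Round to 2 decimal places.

€1,802,242.53

H₁ = 13%×€59 = €7.6700;  H₂ = 13%×€58.46 = €7.5998
EOQ₁ = √(2×30,500×170/7.6700) = 1,162.76  (< 4,770, feasible at tier 1)
EOQ₂ = √(2×30,500×170/7.5998) = 1,168.12  (< 4,770 → use Q = 4,770 at tier-2 price)
TC(tier 1 (EOQ₁), Q≈1,162.8) = €1,808,418.40
TC(tier 2, Q≈4,770.0) = €1,802,242.53
Minimum at tier 2: €1,802,242.53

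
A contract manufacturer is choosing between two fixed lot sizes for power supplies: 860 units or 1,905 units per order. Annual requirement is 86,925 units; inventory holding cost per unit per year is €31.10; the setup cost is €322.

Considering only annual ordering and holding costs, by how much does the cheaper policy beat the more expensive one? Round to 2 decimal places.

€1,603.75

TC(Q) = (D/Q)S + (Q/2)H
TC(860) = (86,925/860)×322 + (860/2)×31.1 = €45,919.34
TC(1,905) = (86,925/1,905)×322 + (1,905/2)×31.1 = €44,315.58
|ΔTC| = |€45,919.34 − €44,315.58| = €1,603.75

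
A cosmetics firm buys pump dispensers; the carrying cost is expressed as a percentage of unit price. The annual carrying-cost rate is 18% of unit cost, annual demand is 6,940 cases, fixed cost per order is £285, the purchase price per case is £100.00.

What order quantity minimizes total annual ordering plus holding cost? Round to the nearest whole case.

469 cases

Holding cost per case per year: H = 18% × £100 = £18.0000
EOQ = √(2DS/H) = √(2 × 6,940 × 285 / 18)
    = √(219,766.67) ≈ 468.79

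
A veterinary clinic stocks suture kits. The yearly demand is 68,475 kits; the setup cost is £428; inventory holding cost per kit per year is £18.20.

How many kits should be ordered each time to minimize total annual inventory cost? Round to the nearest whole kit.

2DS/H = 2·68,475·428/18.2 = 3,220,582.42
EOQ = √3,220,582.42 ≈ 1,794.60

1,795 kits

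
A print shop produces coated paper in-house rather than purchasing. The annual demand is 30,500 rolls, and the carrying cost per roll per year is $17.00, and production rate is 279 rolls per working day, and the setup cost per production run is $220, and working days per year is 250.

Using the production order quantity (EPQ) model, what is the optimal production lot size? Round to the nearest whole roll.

1,184 rolls

Daily demand d = 30,500/250 = 122.000; p = 279; 1 − d/p = 0.56272
EPQ = √(2DS / (H(1 − d/p)))
    = √(2 × 30,500 × 220 / (17 × 0.56272)) ≈ 1,184.42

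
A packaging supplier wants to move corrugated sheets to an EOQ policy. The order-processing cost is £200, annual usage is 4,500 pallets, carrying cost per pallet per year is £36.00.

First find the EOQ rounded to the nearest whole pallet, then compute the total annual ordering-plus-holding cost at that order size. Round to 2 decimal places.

2DS/H = 2·4,500·200/36 = 50,000.00
EOQ = √50,000.00 ≈ 223.61 → Q = 224 pallets
Orders/yr = 4,500/224 = 20.089; ordering cost = 20.089 × £200 = £4,017.86
Average inventory = 224/2 = 112; holding cost = 112 × £36 = £4,032.00
Total = £4,017.86 + £4,032.00 = £8,049.86

£8,049.86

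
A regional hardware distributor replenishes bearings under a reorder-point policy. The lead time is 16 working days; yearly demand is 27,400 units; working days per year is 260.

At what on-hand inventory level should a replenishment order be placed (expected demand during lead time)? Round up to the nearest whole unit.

1,687 units

Daily demand d = 27,400 / 260 = 105.385 units/day
Demand during lead time = 105.385 × 16 = 1,686.15
Reorder point = 1,686.15 → round up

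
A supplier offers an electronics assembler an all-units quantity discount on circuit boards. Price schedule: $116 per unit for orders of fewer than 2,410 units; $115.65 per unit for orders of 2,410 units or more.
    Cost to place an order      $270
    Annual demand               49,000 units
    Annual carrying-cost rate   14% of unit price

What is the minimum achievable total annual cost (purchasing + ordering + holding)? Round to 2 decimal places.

H₁ = 14%×$116 = $16.2400;  H₂ = 14%×$115.65 = $16.1910
EOQ₁ = √(2×49,000×270/16.2400) = 1,276.44  (< 2,410, feasible at tier 1)
EOQ₂ = √(2×49,000×270/16.1910) = 1,278.37  (< 2,410 → use Q = 2,410 at tier-2 price)
TC(tier 1 (EOQ₁), Q≈1,276.4) = $5,704,729.46
TC(tier 2, Q≈2,410.0) = $5,691,849.78
Minimum at tier 2: $5,691,849.78

$5,691,849.78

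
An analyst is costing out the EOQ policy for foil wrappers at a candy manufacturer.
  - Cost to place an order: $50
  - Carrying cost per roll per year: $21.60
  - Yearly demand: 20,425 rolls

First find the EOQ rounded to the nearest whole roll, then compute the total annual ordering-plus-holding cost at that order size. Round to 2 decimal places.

$6,642.15

Optimal lot size Q* = (2 × 20,425 × $50 / $21.6)^½ ≈ 307.51 → Q = 308 rolls
Ordering: D/Q × S = 20,425/308 × $50 = $3,315.75
Holding:  Q/2 × H = 308/2 × $21.6 = $3,326.40
Total = $3,315.75 + $3,326.40 = $6,642.15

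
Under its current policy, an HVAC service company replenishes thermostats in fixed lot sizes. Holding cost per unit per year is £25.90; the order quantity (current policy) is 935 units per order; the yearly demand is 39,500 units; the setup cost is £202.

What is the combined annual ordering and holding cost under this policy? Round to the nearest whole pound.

£20,642

Annual ordering cost = (D/Q)·S = (39,500/935) × 202 = £8,533.69
Annual holding cost  = (Q/2)·H = (935/2) × 25.9 = £12,108.25
Total = £8,533.69 + £12,108.25 = £20,641.94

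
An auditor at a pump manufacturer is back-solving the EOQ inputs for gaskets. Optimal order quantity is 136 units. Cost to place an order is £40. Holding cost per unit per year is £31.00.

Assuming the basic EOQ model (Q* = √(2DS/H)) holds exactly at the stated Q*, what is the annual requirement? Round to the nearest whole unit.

Since Q* = (2DS/H)^½, squaring gives Q*²·H = 2DS.
D = Q²H / (2S) = 136² × 31 / (2 × 40) = 7,167.20

7,167 units per year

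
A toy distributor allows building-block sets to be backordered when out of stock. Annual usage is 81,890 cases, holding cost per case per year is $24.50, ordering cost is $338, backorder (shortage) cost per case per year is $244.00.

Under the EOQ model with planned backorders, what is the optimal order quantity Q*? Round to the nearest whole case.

Q* = √(2DS/H) · √((H + b)/b)
   = √(2 × 81,890 × 338 / 24.5) · √((24.5 + 244) / 244)
   = 1,503.162 × 1.0490 ≈ 1,576.82

1,577 cases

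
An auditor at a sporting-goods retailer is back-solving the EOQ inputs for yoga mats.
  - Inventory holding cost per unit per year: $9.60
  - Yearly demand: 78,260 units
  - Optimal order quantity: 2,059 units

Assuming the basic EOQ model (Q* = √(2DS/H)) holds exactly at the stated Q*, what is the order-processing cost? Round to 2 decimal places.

Since Q* = (2DS/H)^½, squaring gives Q*²·H = 2DS.
S = Q²H / (2D) = 2,059² × 9.6 / (2 × 78,260) = 260.0244

$260.02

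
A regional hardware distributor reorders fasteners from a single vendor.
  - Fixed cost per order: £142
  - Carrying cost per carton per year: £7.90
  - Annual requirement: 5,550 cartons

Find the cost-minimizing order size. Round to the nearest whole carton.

447 cartons

EOQ = √(2DS/H) = √(2 × 5,550 × 142 / 7.9)
    = √(199,518.99) ≈ 446.68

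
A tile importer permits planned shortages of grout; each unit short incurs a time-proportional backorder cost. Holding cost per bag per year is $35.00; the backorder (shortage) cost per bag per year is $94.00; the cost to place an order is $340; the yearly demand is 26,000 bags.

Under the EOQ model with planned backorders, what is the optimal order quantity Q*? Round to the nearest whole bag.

Q* = √(2DS/H) · √((H + b)/b)
   = √(2 × 26,000 × 340 / 35) · √((35 + 94) / 94)
   = 710.734 × 1.1715 ≈ 832.60

833 bags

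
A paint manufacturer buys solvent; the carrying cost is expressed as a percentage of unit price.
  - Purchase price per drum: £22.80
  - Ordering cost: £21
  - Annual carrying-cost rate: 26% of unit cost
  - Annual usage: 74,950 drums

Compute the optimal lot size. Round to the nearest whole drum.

Carrying cost H = £22.8 × 26% = £5.9280/drum/yr
EOQ = √(2DS/H) = √(2 × 74,950 × 21 / 5.928)
    = √(531,022.27) ≈ 728.71

729 drums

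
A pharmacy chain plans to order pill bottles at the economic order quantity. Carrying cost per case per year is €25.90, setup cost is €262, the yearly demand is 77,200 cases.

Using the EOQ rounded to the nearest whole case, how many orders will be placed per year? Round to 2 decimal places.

2DS/H = 2·77,200·262/25.9 = 1,561,884.17
EOQ = √1,561,884.17 ≈ 1,249.75 → Q = 1,250
Orders per year = D/Q = 77,200 / 1,250 = 61.760

61.76 orders per year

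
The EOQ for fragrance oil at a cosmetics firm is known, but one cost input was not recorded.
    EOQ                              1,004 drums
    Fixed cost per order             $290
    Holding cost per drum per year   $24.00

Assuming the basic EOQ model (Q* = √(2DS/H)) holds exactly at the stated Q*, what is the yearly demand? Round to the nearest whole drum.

Since Q* = (2DS/H)^½, squaring gives Q*²·H = 2DS.
D = Q²H / (2S) = 1,004² × 24 / (2 × 290) = 41,711.01

41,711 drums per year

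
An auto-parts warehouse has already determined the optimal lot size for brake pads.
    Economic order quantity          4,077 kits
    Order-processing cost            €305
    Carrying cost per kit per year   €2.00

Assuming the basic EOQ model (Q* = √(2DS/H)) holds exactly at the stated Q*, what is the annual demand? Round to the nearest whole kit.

Since Q* = (2DS/H)^½, squaring gives Q*²·H = 2DS.
D = Q²H / (2S) = 4,077² × 2 / (2 × 305) = 54,498.13

54,498 kits per year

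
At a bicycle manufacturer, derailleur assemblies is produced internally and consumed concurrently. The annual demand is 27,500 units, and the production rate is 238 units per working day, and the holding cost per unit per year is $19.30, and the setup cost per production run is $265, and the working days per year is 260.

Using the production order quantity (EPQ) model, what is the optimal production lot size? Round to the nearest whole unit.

1,166 units

d = 27,500/260 = 105.7692 units/day;  effective holding cost H(1 − d/p) = 19.3·(1 − 105.7692/238) = 10.72292
Q* = √(2DS / H_eff) = √(2·27,500·265 / 10.72292) ≈ 1,165.86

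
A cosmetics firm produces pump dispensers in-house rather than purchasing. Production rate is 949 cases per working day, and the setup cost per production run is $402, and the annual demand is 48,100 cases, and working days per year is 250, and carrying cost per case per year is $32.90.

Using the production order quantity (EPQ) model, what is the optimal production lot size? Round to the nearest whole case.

1,214 cases

d = 48,100/250 = 192.4000 cases/day;  effective holding cost H(1 − d/p) = 32.9·(1 − 192.4000/949) = 26.22986
Q* = √(2DS / H_eff) = √(2·48,100·402 / 26.22986) ≈ 1,214.23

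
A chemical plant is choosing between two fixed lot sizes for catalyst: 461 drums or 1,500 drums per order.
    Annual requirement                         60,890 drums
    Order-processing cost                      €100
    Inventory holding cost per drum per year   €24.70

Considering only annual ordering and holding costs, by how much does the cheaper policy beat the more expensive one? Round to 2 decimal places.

For each Q, cost = (D/Q)·S + (Q/2)·H.
TC(461) = (60,890/461)×100 + (461/2)×24.7 = €18,901.59
TC(1,500) = (60,890/1,500)×100 + (1,500/2)×24.7 = €22,584.33
Cheaper: Q = 461.  Difference = €3,682.74

€3,682.74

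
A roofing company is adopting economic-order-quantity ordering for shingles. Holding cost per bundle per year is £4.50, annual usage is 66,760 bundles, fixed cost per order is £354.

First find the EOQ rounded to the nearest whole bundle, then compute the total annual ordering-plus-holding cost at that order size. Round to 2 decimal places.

£14,584.15

2DS/H = 2·66,760·354/4.5 = 10,503,573.33
EOQ = √10,503,573.33 ≈ 3,240.92 → Q = 3,241 bundles
Orders/yr = 66,760/3,241 = 20.599; ordering cost = 20.599 × £354 = £7,291.90
Average inventory = 3,241/2 = 1620.5; holding cost = 1620.5 × £4.5 = £7,292.25
Total = £7,291.90 + £7,292.25 = £14,584.15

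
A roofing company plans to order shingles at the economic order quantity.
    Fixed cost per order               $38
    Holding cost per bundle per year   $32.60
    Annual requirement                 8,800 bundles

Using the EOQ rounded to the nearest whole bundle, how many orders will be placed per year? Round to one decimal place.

EOQ = √(2DS/H) = √(2 × 8,800 × 38 / 32.6)
    = √(20,515.34) ≈ 143.23 → Q = 143
N = D/Q = 8,800/143 ≈ 61.538 orders/yr

61.5 orders per year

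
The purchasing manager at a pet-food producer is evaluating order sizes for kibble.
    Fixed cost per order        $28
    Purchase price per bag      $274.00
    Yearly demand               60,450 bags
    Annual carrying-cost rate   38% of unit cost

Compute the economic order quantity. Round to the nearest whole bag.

Carrying cost H = $274 × 38% = $104.1200/bag/yr
EOQ = √(2DS/H) = √(2 × 60,450 × 28 / 104.12)
    = √(32,512.49) ≈ 180.31

180 bags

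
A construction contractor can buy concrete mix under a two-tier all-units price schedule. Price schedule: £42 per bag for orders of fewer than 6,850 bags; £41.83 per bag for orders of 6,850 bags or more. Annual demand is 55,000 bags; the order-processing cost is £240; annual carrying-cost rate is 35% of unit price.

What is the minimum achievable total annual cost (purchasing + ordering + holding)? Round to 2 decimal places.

£2,329,699.75

H₁ = 35%×£42 = £14.7000;  H₂ = 35%×£41.83 = £14.6405
EOQ₁ = √(2×55,000×240/14.7000) = 1,340.12  (< 6,850, feasible at tier 1)
EOQ₂ = √(2×55,000×240/14.6405) = 1,342.84  (< 6,850 → use Q = 6,850 at tier-2 price)
TC(tier 1 (EOQ₁), Q≈1,340.1) = £2,329,699.75
TC(tier 2, Q≈6,850.0) = £2,352,720.72
Minimum at tier 1 (EOQ₁): £2,329,699.75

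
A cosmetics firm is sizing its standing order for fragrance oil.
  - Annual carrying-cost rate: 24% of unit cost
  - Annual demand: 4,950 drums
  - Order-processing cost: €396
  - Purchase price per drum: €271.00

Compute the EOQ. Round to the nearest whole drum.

246 drums

Carrying cost H = €271 × 24% = €65.0400/drum/yr
Optimal lot size Q* = (2 × 4,950 × €396 / €65.04)^½ ≈ 245.51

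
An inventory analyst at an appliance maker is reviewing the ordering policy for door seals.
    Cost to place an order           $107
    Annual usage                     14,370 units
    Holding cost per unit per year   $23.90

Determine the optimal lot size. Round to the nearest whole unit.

359 units

Optimal lot size Q* = (2 × 14,370 × $107 / $23.9)^½ ≈ 358.70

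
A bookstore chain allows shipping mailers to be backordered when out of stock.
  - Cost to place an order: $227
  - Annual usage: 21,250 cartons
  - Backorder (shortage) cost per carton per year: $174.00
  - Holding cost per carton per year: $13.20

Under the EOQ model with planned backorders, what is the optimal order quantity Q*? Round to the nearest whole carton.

Q* = √(2DS/H) · √((H + b)/b)
   = √(2 × 21,250 × 227 / 13.2) · √((13.2 + 174) / 174)
   = 854.910 × 1.0372 ≈ 886.74

887 cartons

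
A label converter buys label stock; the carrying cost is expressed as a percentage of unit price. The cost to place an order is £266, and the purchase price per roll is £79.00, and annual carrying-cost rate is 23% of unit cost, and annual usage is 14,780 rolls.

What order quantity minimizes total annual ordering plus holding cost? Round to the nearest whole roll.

658 rolls

Carrying cost H = £79 × 23% = £18.1700/roll/yr
Q* = √(2·D·S / H) = √(2·14,780·266 / 18.17) = √432,744.1 ≈ 657.83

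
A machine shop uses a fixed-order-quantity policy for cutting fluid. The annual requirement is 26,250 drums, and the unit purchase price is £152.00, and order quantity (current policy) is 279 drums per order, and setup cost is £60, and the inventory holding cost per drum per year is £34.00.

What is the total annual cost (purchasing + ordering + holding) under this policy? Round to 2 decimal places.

Ordering: D/Q × S = 26,250/279 × £60 = £5,645.16
Holding:  Q/2 × H = 279/2 × £34 = £4,743.00
Purchase cost = D·C = 26,250 × 152 = £3,990,000.00
Total = £5,645.16 + £4,743.00 + £3,990,000.00 = £4,000,388.16

£4,000,388.16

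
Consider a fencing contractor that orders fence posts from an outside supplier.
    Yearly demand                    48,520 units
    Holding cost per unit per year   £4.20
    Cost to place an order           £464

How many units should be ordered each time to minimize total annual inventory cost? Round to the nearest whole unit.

Optimal lot size Q* = (2 × 48,520 × £464 / £4.2)^½ ≈ 3,274.23

3,274 units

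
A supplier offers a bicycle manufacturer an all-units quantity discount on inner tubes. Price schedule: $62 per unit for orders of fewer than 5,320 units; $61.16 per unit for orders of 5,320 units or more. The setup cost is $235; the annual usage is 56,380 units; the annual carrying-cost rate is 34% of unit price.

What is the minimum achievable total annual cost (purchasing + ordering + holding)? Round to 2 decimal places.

H₁ = 34%×$62 = $21.0800;  H₂ = 34%×$61.16 = $20.7944
EOQ₁ = √(2×56,380×235/21.0800) = 1,121.18  (< 5,320, feasible at tier 1)
EOQ₂ = √(2×56,380×235/20.7944) = 1,128.86  (< 5,320 → use Q = 5,320 at tier-2 price)
TC(tier 1 (EOQ₁), Q≈1,121.2) = $3,519,194.52
TC(tier 2, Q≈5,320.0) = $3,506,004.37
Minimum at tier 2: $3,506,004.37

$3,506,004.37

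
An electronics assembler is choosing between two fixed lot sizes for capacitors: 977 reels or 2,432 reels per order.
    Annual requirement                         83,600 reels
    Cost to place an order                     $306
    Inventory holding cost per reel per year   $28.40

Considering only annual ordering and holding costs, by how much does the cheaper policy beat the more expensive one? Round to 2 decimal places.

$4,995.92

TC(Q) = (D/Q)S + (Q/2)H
TC(977) = (83,600/977)×306 + (977/2)×28.4 = $40,057.23
TC(2,432) = (83,600/2,432)×306 + (2,432/2)×28.4 = $45,053.15
Cheaper: Q = 977.  Difference = $4,995.92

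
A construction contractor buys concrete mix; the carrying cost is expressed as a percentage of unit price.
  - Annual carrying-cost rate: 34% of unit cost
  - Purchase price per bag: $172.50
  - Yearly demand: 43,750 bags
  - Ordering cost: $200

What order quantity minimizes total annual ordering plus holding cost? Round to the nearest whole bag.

546 bags

H = i·C = 0.34 × $172.5 = $58.6500 per bag-year
2DS/H = 2·43,750·200/58.65 = 298,380.22
EOQ = √298,380.22 ≈ 546.24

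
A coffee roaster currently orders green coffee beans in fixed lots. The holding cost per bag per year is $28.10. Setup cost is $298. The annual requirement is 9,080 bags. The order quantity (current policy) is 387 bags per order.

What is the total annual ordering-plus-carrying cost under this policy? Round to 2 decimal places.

$12,429.18

Annual ordering cost = (D/Q)·S = (9,080/387) × 298 = $6,991.83
Annual holding cost  = (Q/2)·H = (387/2) × 28.1 = $5,437.35
Total = $6,991.83 + $5,437.35 = $12,429.18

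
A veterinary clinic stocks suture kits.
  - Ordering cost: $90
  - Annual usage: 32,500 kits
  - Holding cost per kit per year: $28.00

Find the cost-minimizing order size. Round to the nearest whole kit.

457 kits

EOQ = √(2DS/H) = √(2 × 32,500 × 90 / 28)
    = √(208,928.57) ≈ 457.09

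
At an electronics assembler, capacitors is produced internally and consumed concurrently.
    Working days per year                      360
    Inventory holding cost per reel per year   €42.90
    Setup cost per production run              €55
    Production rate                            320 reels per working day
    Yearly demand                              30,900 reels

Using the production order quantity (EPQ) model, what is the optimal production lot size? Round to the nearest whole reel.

d = 30,900/360 = 85.8333 reels/day;  effective holding cost H(1 − d/p) = 42.9·(1 − 85.8333/320) = 31.39297
Q* = √(2DS / H_eff) = √(2·30,900·55 / 31.39297) ≈ 329.05

329 reels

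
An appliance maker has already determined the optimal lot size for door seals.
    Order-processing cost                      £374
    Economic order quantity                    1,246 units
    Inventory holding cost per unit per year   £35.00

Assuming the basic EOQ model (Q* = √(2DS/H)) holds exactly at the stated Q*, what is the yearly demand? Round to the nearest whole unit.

EOQ relation: Q² = 2DS/H, so rearrange for the unknown.
D = Q²H / (2S) = 1,246² × 35 / (2 × 374) = 72,644.47

72,644 units per year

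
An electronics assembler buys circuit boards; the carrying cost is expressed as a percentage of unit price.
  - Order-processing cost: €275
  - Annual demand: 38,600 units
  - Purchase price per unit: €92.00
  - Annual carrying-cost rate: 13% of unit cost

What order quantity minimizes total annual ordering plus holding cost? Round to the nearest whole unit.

Holding cost per unit per year: H = 13% × €92 = €11.9600
Optimal lot size Q* = (2 × 38,600 × €275 / €11.96)^½ ≈ 1,332.32

1,332 units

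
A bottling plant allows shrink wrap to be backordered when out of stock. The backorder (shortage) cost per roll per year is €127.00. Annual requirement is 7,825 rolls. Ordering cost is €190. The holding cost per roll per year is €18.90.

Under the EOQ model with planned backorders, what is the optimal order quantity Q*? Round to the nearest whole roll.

425 rolls

Q* = √(2DS/H) · √((H + b)/b)
   = √(2 × 7,825 × 190 / 18.9) · √((18.9 + 127) / 127)
   = 396.646 × 1.0718 ≈ 425.14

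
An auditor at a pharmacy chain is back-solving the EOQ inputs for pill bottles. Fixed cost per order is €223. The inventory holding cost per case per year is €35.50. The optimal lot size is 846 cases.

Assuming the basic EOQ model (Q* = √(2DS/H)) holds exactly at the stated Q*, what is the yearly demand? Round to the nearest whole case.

56,968 cases per year

Since Q* = (2DS/H)^½, squaring gives Q*²·H = 2DS.
D = Q²H / (2S) = 846² × 35.5 / (2 × 223) = 56,968.43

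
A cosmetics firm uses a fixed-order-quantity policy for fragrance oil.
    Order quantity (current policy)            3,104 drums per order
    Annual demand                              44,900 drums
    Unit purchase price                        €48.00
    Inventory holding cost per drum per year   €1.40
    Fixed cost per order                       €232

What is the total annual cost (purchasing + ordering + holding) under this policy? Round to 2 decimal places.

Orders/yr = 44,900/3,104 = 14.465; ordering cost = 14.465 × €232 = €3,355.93
Average inventory = 3,104/2 = 1552; holding cost = 1552 × €1.4 = €2,172.80
Purchase cost = D·C = 44,900 × 48 = €2,155,200.00
Total = €3,355.93 + €2,172.80 + €2,155,200.00 = €2,160,728.73

€2,160,728.73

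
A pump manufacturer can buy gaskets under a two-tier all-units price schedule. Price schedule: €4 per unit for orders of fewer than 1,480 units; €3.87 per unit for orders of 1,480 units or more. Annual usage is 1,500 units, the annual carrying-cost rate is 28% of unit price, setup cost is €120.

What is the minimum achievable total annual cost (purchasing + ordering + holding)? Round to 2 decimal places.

H₁ = 28%×€4 = €1.1200;  H₂ = 28%×€3.87 = €1.0836
EOQ₁ = √(2×1,500×120/1.1200) = 566.95  (< 1,480, feasible at tier 1)
EOQ₂ = √(2×1,500×120/1.0836) = 576.39  (< 1,480 → use Q = 1,480 at tier-2 price)
TC(tier 1 (EOQ₁), Q≈566.9) = €6,634.98
TC(tier 2, Q≈1,480.0) = €6,728.49
Minimum at tier 1 (EOQ₁): €6,634.98

€6,634.98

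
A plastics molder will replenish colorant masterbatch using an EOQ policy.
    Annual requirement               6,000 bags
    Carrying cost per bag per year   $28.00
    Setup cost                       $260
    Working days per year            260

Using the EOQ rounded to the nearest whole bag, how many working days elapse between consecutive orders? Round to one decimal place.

14.5 days

2DS/H = 2·6,000·260/28 = 111,428.57
EOQ = √111,428.57 ≈ 333.81 → Q = 334 bags
Cycle time = (working days × Q)/D = (260 × 334) / 6,000 = 14.473 days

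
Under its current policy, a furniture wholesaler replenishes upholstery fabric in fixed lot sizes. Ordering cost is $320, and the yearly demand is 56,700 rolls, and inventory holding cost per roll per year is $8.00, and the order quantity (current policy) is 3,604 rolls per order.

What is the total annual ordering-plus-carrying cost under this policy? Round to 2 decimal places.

Orders/yr = 56,700/3,604 = 15.733; ordering cost = 15.733 × $320 = $5,034.41
Average inventory = 3,604/2 = 1802; holding cost = 1802 × $8 = $14,416.00
Total = $5,034.41 + $14,416.00 = $19,450.41

$19,450.41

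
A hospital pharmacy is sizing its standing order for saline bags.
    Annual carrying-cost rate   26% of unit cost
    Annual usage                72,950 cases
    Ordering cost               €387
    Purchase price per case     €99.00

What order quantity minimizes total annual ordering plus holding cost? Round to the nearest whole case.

1,481 cases

Carrying cost H = €99 × 26% = €25.7400/case/yr
Optimal lot size Q* = (2 × 72,950 × €387 / €25.74)^½ ≈ 1,481.08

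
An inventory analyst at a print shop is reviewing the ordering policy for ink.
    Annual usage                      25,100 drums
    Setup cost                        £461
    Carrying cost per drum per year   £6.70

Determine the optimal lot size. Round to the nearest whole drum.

1,859 drums

EOQ = √(2DS/H) = √(2 × 25,100 × 461 / 6.7)
    = √(3,454,059.70) ≈ 1,858.51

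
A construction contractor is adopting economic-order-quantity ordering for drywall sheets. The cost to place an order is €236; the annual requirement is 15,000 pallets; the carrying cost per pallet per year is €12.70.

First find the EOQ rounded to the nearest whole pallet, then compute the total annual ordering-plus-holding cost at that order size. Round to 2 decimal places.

€9,482.41

Q* = √(2·D·S / H) = √(2·15,000·236 / 12.7) = √557,480.3 ≈ 746.65 → Q = 747 pallets
Ordering: D/Q × S = 15,000/747 × €236 = €4,738.96
Holding:  Q/2 × H = 747/2 × €12.7 = €4,743.45
Total = €4,738.96 + €4,743.45 = €9,482.41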